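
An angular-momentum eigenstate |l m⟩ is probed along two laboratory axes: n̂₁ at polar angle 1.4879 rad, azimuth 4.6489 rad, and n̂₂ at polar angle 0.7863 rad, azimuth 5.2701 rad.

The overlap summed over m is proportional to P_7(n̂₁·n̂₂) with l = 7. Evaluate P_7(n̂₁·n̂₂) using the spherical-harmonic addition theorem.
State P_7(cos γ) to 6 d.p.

Summing Y*_{l m}(θ₁,φ₁)·Y_{l m}(θ₂,φ₂) over m ∈ [−7, 7]; prefactor 4π/(2·7+1) = 0.837758:
  m=-7: (0.209871, 0.440724) × (0.030718, 0.032166) = (-0.007729, 0.020289)  (running Σ = (-0.007729, 0.020289))
  m=-6: (-0.140877, 0.056421) × (0.162652, -0.033763) = (-0.021009, 0.013933)  (running Σ = (-0.028738, 0.034222))
  m=-5: (0.102546, 0.312111) × (0.123641, -0.335547) = (0.117407, 0.004181)  (running Σ = (0.088669, 0.038403))
  m=-4: (-0.168865, 0.043831) × (-0.278222, -0.358449) = (0.062693, 0.048335)  (running Σ = (0.151361, 0.086738))
  m=-3: (0.052948, 0.274623) × (-0.221634, 0.022761) = (-0.017986, -0.059661)  (running Σ = (0.133376, 0.027077))
  m=-2: (-0.181900, 0.023222) × (0.104210, -0.212802) = (-0.014014, 0.041129)  (running Σ = (0.119362, 0.068206))
  m=-1: (0.016549, 0.260304) × (-0.181603, -0.291139) = (0.072779, -0.052090)  (running Σ = (0.192141, 0.016116))
  m=0: (-0.185864, -0.000000) × (0.141137, 0.000000) = (-0.026232, -0.000000)  (running Σ = (0.165909, 0.016116))
  m=1: (-0.016549, 0.260304) × (0.181603, -0.291139) = (0.072779, 0.052090)  (running Σ = (0.238688, 0.068206))
  m=2: (-0.181900, -0.023222) × (0.104210, 0.212802) = (-0.014014, -0.041129)  (running Σ = (0.224674, 0.027077))
  m=3: (-0.052948, 0.274623) × (0.221634, 0.022761) = (-0.017986, 0.059661)  (running Σ = (0.206688, 0.086738))
  m=4: (-0.168865, -0.043831) × (-0.278222, 0.358449) = (0.062693, -0.048335)  (running Σ = (0.269381, 0.038403))
  m=5: (-0.102546, 0.312111) × (-0.123641, -0.335547) = (0.117407, -0.004181)  (running Σ = (0.386788, 0.034222))
  m=6: (-0.140877, -0.056421) × (0.162652, 0.033763) = (-0.021009, -0.013933)  (running Σ = (0.365779, 0.020289))
  m=7: (-0.209871, 0.440724) × (-0.030718, 0.032166) = (-0.007729, -0.020289)  (running Σ = (0.358050, -0.000000))
Total Σ_m = (0.358050, -0.000000). Multiply by 0.837758: (0.299959, -0.000000). P_7(cos γ) = 0.299959

0.299959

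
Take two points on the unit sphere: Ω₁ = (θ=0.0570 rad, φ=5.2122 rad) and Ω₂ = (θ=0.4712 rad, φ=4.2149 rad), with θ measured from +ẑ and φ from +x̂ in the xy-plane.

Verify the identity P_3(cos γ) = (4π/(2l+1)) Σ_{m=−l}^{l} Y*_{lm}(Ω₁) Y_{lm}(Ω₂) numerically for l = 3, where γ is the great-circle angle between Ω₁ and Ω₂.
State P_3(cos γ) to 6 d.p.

Addition theorem: P_3(cos γ) = (4π/7) Σ_m Y*_{lm}(Ω₁) Y_{lm}(Ω₂), m = −3…3:
  m=-3: -0.000077+0.000006i × +0.038911-0.003054i = -0.000003+0.000000i  (running Σ = -0.000003+0.000000i)
  m=-2: -0.001790-0.002786i × -0.102182-0.157396i = -0.000256+0.000566i  (running Σ = -0.000259+0.000567i)
  m=-1: +0.035152-0.064374i × -0.207911+0.382861i = +0.017338+0.026842i  (running Σ = +0.017079+0.027409i)
  m=0: +0.739095-0.000000i × +0.322408+0.000000i = +0.238290+0.000000i  (running Σ = +0.255369+0.027409i)
  m=1: -0.035152-0.064374i × +0.207911+0.382861i = +0.017338-0.026842i  (running Σ = +0.272707+0.000567i)
  m=2: -0.001790+0.002786i × -0.102182+0.157396i = -0.000256-0.000566i  (running Σ = +0.272451+0.000000i)
  m=3: +0.000077+0.000006i × -0.038911-0.003054i = -0.000003-0.000000i  (running Σ = +0.272448-0.000000i)
Accumulated sum +0.272448-0.000000i; after 4π/(2l+1) scaling, +0.489098-0.000000i ⇒ P_3 = 0.489098

0.489098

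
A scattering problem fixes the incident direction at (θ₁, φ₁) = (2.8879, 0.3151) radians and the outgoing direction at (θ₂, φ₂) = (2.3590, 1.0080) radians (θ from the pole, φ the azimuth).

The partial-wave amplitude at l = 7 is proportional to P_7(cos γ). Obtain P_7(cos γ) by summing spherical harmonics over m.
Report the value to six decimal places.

Addition theorem: P_7(cos γ) = (4π/15) Σ_m Y*_{lm}(Ω₁) Y_{lm}(Ω₂), m = −7…7:
  m=-7: Y*=-0.00002 + 0.00003j  Y=0.03103 - 0.03026j  product 0.00000 + 0.00000j
  m=-6: Y*=0.00014 - 0.00043j  Y=-0.15857 - 0.03800j  product -0.00004 + 0.00006j
  m=-5: Y*=-0.00002 + 0.00409j  Y=0.11394 + 0.33527j  product -0.00137 + 0.00046j
  m=-4: Y*=-0.00790 - 0.02464j  Y=0.28619 - 0.35362j  product -0.01098 - 0.00426j
  m=-3: Y*=0.06832 + 0.09459j  Y=-0.22984 - 0.02715j  product -0.01313 - 0.02360j
  m=-2: Y*=-0.28888 - 0.21072j  Y=-0.09873 - 0.20691j  product -0.01508 + 0.08058j
  m=-1: Y*=0.60698 + 0.19785j  Y=-0.18578 + 0.29450j  product -0.17103 + 0.14200j
  m=+0: Y*=-0.30694 + 0.00000j  Y=-0.13155 + 0.00000j  product 0.04038 + 0.00000j
  m=+1: Y*=-0.60698 + 0.19785j  Y=0.18578 + 0.29450j  product -0.17103 - 0.14200j
  m=+2: Y*=-0.28888 + 0.21072j  Y=-0.09873 + 0.20691j  product -0.01508 - 0.08058j
  m=+3: Y*=-0.06832 + 0.09459j  Y=0.22984 - 0.02715j  product -0.01313 + 0.02360j
  m=+4: Y*=-0.00790 + 0.02464j  Y=0.28619 + 0.35362j  product -0.01098 + 0.00426j
  m=+5: Y*=0.00002 + 0.00409j  Y=-0.11394 + 0.33527j  product -0.00137 - 0.00046j
  m=+6: Y*=0.00014 + 0.00043j  Y=-0.15857 + 0.03800j  product -0.00004 - 0.00006j
  m=+7: Y*=0.00002 + 0.00003j  Y=-0.03103 - 0.03026j  product 0.00000 - 0.00000j
Σ over m = -0.38289 - 0.00000j; ×(4π/15) → -0.32077 - 0.00000j. Real part: -0.320768

-0.320768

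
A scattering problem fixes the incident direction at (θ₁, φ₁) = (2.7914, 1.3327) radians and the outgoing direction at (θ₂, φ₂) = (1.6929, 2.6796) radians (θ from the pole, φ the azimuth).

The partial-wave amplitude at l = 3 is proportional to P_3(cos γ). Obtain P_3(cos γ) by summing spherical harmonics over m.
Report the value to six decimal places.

-0.267871

Addition theorem: P_3(cos γ) = (4π/7) Σ_m Y*_{lm}(Ω₁) Y_{lm}(Ω₂), m = −3…3:
  m=-3: -0.011037-0.012730i × -0.074973-0.401026i = -0.004277+0.005380i  (running Σ = -0.004277+0.005380i)
  m=-2: +0.100419-0.051794i × -0.073903-0.097861i = -0.012490-0.005999i  (running Σ = -0.016767-0.000619i)
  m=-1: +0.089212+0.367582i × +0.265846+0.132374i = -0.024941+0.109530i  (running Σ = -0.041709+0.108911i)
  m=0: -0.494764-0.000000i × +0.132988+0.000000i = -0.065797-0.000000i  (running Σ = -0.107506+0.108911i)
  m=1: -0.089212+0.367582i × -0.265846+0.132374i = -0.024941-0.109530i  (running Σ = -0.132448-0.000619i)
  m=2: +0.100419+0.051794i × -0.073903+0.097861i = -0.012490+0.005999i  (running Σ = -0.144938+0.005380i)
  m=3: +0.011037-0.012730i × +0.074973-0.401026i = -0.004277-0.005380i  (running Σ = -0.149215+0.000000i)
Accumulated sum -0.149215+0.000000i; after 4π/(2l+1) scaling, -0.267871+0.000000i ⇒ P_3 = -0.267871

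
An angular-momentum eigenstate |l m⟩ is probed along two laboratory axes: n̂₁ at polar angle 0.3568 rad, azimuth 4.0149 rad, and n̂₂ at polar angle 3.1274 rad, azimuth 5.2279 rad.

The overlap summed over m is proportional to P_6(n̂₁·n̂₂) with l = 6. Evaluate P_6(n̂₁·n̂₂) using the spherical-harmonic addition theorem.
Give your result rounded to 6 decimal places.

Expand P_6 via completeness: Σ_{m} conj(Y_{6,m}) at Ω₁ times Y_{6,m} at Ω₂ —
  [-6]  conj(Y_{6,-6})(Ω₁) = (0.000441, -0.000758) ; Y_{6,-6}(Ω₂) = (0.000000, 0.000000) ; Δ = (0.000000, -0.000000)
  [-5]  conj(Y_{6,-5})(Ω₁) = (0.002763, 0.007668) ; Y_{6,-5}(Ω₂) = (-0.000000, 0.000000) ; Δ = (-0.000000, -0.000000)
  [-4]  conj(Y_{6,-4})(Ω₁) = (-0.043160, -0.015835) ; Y_{6,-4}(Ω₂) = (-0.000000, -0.000000) ; Δ = (0.000000, 0.000000)
  [-3]  conj(Y_{6,-3})(Ω₁) = (0.150128, -0.086291) ; Y_{6,-3}(Ω₂) = (0.000015, 0.000000) ; Δ = (0.000002, -0.000001)
  [-2]  conj(Y_{6,-2})(Ω₁) = (-0.073915, 0.416062) ; Y_{6,-2}(Ω₂) = (-0.000539, 0.000900) ; Δ = (-0.000335, -0.000291)
  [-1]  conj(Y_{6,-1})(Ω₁) = (-0.355007, -0.423633) ; Y_{6,-1}(Ω₂) = (-0.023036, -0.040655) ; Δ = (-0.009045, 0.024191)
  [+0]  conj(Y_{6,0})(Ω₁) = (0.045206, -0.000000) ; Y_{6,0}(Ω₂) = (1.014957, 0.000000) ; Δ = (0.045883, 0.000000)
  [+1]  conj(Y_{6,1})(Ω₁) = (0.355007, -0.423633) ; Y_{6,1}(Ω₂) = (0.023036, -0.040655) ; Δ = (-0.009045, -0.024191)
  [+2]  conj(Y_{6,2})(Ω₁) = (-0.073915, -0.416062) ; Y_{6,2}(Ω₂) = (-0.000539, -0.000900) ; Δ = (-0.000335, 0.000291)
  [+3]  conj(Y_{6,3})(Ω₁) = (-0.150128, -0.086291) ; Y_{6,3}(Ω₂) = (-0.000015, 0.000000) ; Δ = (0.000002, 0.000001)
  [+4]  conj(Y_{6,4})(Ω₁) = (-0.043160, 0.015835) ; Y_{6,4}(Ω₂) = (-0.000000, 0.000000) ; Δ = (0.000000, -0.000000)
  [+5]  conj(Y_{6,5})(Ω₁) = (-0.002763, 0.007668) ; Y_{6,5}(Ω₂) = (0.000000, 0.000000) ; Δ = (-0.000000, 0.000000)
  [+6]  conj(Y_{6,6})(Ω₁) = (0.000441, 0.000758) ; Y_{6,6}(Ω₂) = (0.000000, -0.000000) ; Δ = (0.000000, 0.000000)
Total Σ_m = (0.027128, -0.000000). Multiply by 0.966644: (0.026223, -0.000000). P_6(cos γ) = 0.026223

0.026223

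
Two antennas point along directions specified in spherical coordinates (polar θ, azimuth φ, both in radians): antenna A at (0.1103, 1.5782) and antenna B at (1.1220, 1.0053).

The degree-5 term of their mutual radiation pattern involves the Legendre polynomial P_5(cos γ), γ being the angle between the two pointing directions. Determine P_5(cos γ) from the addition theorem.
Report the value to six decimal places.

Summing Y*_{l m}(θ₁,φ₁)·Y_{l m}(θ₂,φ₂) over m ∈ [−5, 5]; prefactor 4π/(2·5+1) = 1.142397:
  m=-5: -0.000000+0.000007i × +0.085136+0.262063i = -0.000002+0.000001i  (running Σ = -0.000002+0.000001i)
  m=-4: +0.000214+0.000006i × -0.267487+0.323311i = -0.000059+0.000068i  (running Σ = -0.000061+0.000068i)
  m=-3: +0.000081-0.003640i × -0.174273-0.022021i = -0.000094+0.000633i  (running Σ = -0.000156+0.000701i)
  m=-2: -0.040075-0.000593i × +0.110611+0.235073i = -0.004293-0.009486i  (running Σ = -0.004449-0.008785i)
  m=-1: -0.002000+0.270184i × -0.137818+0.217162i = -0.058398-0.037671i  (running Σ = -0.062847-0.046456i)
  m=0: +0.852119-0.000000i × +0.205759+0.000000i = +0.175331+0.000000i  (running Σ = +0.112484-0.046456i)
  m=1: +0.002000+0.270184i × +0.137818+0.217162i = -0.058398+0.037671i  (running Σ = +0.054086-0.008785i)
  m=2: -0.040075+0.000593i × +0.110611-0.235073i = -0.004293+0.009486i  (running Σ = +0.049793+0.000701i)
  m=3: -0.000081-0.003640i × +0.174273-0.022021i = -0.000094-0.000633i  (running Σ = +0.049699+0.000068i)
  m=4: +0.000214-0.000006i × -0.267487-0.323311i = -0.000059-0.000068i  (running Σ = +0.049639+0.000001i)
  m=5: +0.000000+0.000007i × -0.085136+0.262063i = -0.000002-0.000001i  (running Σ = +0.049637-0.000000i)
Accumulated sum +0.049637-0.000000i; after 4π/(2l+1) scaling, +0.056706-0.000000i ⇒ P_5 = 0.056706

0.056706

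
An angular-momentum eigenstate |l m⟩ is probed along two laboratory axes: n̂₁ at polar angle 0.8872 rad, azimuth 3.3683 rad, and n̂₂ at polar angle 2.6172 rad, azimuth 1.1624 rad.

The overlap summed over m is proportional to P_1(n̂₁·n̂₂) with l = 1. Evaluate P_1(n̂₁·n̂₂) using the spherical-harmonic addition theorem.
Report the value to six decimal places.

-0.777014

Summing Y*_{l m}(θ₁,φ₁)·Y_{l m}(θ₂,φ₂) over m ∈ [−1, 1]; prefactor 4π/(2·1+1) = 4.188790:
  term(m=-1) = -0.02749 + 0.03730j   from Y*(Ω₁)=-0.26101 - 0.06021j, Y(Ω₂)=0.06870 - 0.15876j
  term(m=+0) = -0.13052 + 0.00000j   from Y*(Ω₁)=0.30859 + 0.00000j, Y(Ω₂)=-0.42295 + 0.00000j
  term(m=+1) = -0.02749 - 0.03730j   from Y*(Ω₁)=0.26101 - 0.06021j, Y(Ω₂)=-0.06870 - 0.15876j
Total Σ_m = -0.18550 + 0.00000j. Multiply by 4.188790: -0.77701 + 0.00000j. P_1(cos γ) = -0.777014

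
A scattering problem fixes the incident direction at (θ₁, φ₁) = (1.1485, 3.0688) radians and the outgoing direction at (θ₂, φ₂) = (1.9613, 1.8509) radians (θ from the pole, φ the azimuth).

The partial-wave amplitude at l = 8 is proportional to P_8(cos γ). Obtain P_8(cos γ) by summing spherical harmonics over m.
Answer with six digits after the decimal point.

0.110362

Summing Y*_{l m}(θ₁,φ₁)·Y_{l m}(θ₂,φ₂) over m ∈ [−8, 8]; prefactor 4π/(2·8+1) = 0.739198:
  m=-8: (0.206290, -0.135846) × (-0.171136, -0.215997) = (-0.064646, -0.021310)  (running Σ = (-0.064646, -0.021310))
  m=-7: (-0.387544, 0.216547) × (-0.419696, 0.172483) = (0.125300, -0.157729)  (running Σ = (0.060654, -0.179038))
  m=-6: (0.298554, -0.139372) × (0.030271, 0.274516) = (0.047297, 0.077739)  (running Σ = (0.107951, -0.101299))
  m=-5: (0.094449, -0.035979) × (-0.170483, -0.029313) = (-0.017157, 0.003365)  (running Σ = (0.090795, -0.097934))
  m=-4: (-0.343974, 0.103085) × (-0.151033, 0.312358) = (0.019752, -0.123012)  (running Σ = (0.110547, -0.220947))
  m=-3: (0.070827, -0.015718) × (-0.010081, -0.009030) = (-0.000856, -0.000481)  (running Σ = (0.109691, -0.221428))
  m=-2: (0.314935, -0.046177) × (-0.283729, 0.177966) = (-0.081138, 0.069149)  (running Σ = (0.028553, -0.152279))
  m=-1: (-0.138457, 0.010097) × (0.014589, 0.050716) = (-0.002532, -0.006875)  (running Σ = (0.026021, -0.159153))
  m=0: (-0.299147, -0.000000) × (-0.325119, 0.000000) = (0.097259, 0.000000)  (running Σ = (0.123279, -0.159153))
  m=1: (0.138457, 0.010097) × (-0.014589, 0.050716) = (-0.002532, 0.006875)  (running Σ = (0.120747, -0.152279))
  m=2: (0.314935, 0.046177) × (-0.283729, -0.177966) = (-0.081138, -0.069149)  (running Σ = (0.039609, -0.221428))
  m=3: (-0.070827, -0.015718) × (0.010081, -0.009030) = (-0.000856, 0.000481)  (running Σ = (0.038753, -0.220947))
  m=4: (-0.343974, -0.103085) × (-0.151033, -0.312358) = (0.019752, 0.123012)  (running Σ = (0.058505, -0.097934))
  m=5: (-0.094449, -0.035979) × (0.170483, -0.029313) = (-0.017157, -0.003365)  (running Σ = (0.041348, -0.101299))
  m=6: (0.298554, 0.139372) × (0.030271, -0.274516) = (0.047297, -0.077739)  (running Σ = (0.088646, -0.179038))
  m=7: (0.387544, 0.216547) × (0.419696, 0.172483) = (0.125300, 0.157729)  (running Σ = (0.213946, -0.021310))
  m=8: (0.206290, 0.135846) × (-0.171136, 0.215997) = (-0.064646, 0.021310)  (running Σ = (0.149300, -0.000000))
Σ over m = (0.149300, -0.000000); ×(4π/17) → (0.110362, -0.000000). Real part: 0.110362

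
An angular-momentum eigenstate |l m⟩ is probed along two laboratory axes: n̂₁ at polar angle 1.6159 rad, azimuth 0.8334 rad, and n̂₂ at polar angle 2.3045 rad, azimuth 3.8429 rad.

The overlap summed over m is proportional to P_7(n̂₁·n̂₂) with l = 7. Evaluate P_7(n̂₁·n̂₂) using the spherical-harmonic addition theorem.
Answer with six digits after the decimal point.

Expand P_7 via completeness: Σ_{m} conj(Y_{7,m}) at Ω₁ times Y_{7,m} at Ω₂ —
  term(m=-7) = -0.018633-0.024708i   from Y*(Ω₁)=+0.447196-0.215681i, Y(Ω₂)=-0.012185-0.061127i
  term(m=-6) = +0.012377+0.012555i   from Y*(Ω₁)=-0.023816+0.080392i, Y(Ω₂)=+0.101647-0.184070i
  term(m=-5) = +0.112390+0.087310i   from Y*(Ω₁)=+0.184374+0.303856i, Y(Ω₂)=+0.374053-0.142910i
  term(m=-4) = -0.035799-0.020897i   from Y*(Ω₁)=-0.096190-0.018700i, Y(Ω₂)=+0.399309+0.139618i
  term(m=-3) = -0.028518-0.011932i   from Y*(Ω₁)=-0.253323+0.189159i, Y(Ω₂)=+0.049695+0.084211i
  term(m=-2) = -0.032338-0.008748i   from Y*(Ω₁)=+0.009972-0.103553i, Y(Ω₂)=+0.053902-0.317472i
  term(m=-1) = -0.075395-0.010017i   from Y*(Ω₁)=-0.202827-0.223298i, Y(Ω₂)=+0.192625-0.162676i
  term(m=+0) = -0.027027+0.000000i   from Y*(Ω₁)=+0.105796-0.000000i, Y(Ω₂)=-0.255459+0.000000i
  term(m=+1) = -0.075395+0.010017i   from Y*(Ω₁)=+0.202827-0.223298i, Y(Ω₂)=-0.192625-0.162676i
  term(m=+2) = -0.032338+0.008748i   from Y*(Ω₁)=+0.009972+0.103553i, Y(Ω₂)=+0.053902+0.317472i
  term(m=+3) = -0.028518+0.011932i   from Y*(Ω₁)=+0.253323+0.189159i, Y(Ω₂)=-0.049695+0.084211i
  term(m=+4) = -0.035799+0.020897i   from Y*(Ω₁)=-0.096190+0.018700i, Y(Ω₂)=+0.399309-0.139618i
  term(m=+5) = +0.112390-0.087310i   from Y*(Ω₁)=-0.184374+0.303856i, Y(Ω₂)=-0.374053-0.142910i
  term(m=+6) = +0.012377-0.012555i   from Y*(Ω₁)=-0.023816-0.080392i, Y(Ω₂)=+0.101647+0.184070i
  term(m=+7) = -0.018633+0.024708i   from Y*(Ω₁)=-0.447196-0.215681i, Y(Ω₂)=+0.012185-0.061127i
Accumulated sum -0.158859+0.000000i; after 4π/(2l+1) scaling, -0.133085+0.000000i ⇒ P_7 = -0.133085

-0.133085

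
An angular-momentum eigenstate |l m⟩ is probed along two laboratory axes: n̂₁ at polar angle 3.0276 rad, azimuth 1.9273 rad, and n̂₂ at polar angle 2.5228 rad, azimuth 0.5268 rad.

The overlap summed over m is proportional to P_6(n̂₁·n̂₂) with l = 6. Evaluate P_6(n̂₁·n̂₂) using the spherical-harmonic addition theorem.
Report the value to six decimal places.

Term-by-term m-sum for l=6 (normalisation 4π/13 = 0.966644):
  m=-6: Y*=(0.000001, -0.000001)  Y=(-0.018397, 0.000353)  product (-0.000000, 0.000000)
  m=-5: Y*=(0.000031, 0.000007)  Y=(0.078226, 0.043510)  product (0.000002, 0.000002)
  m=-4: Y*=(0.000085, 0.000583)  Y=(-0.130017, -0.218680)  product (0.000116, -0.000094)
  m=-3: Y*=(-0.006563, 0.003596)  Y=(0.004275, 0.445161)  product (-0.001629, -0.002906)
  m=-2: Y*=(-0.049036, -0.042405)  Y=(0.194283, -0.341540)  product (-0.024010, 0.008509)
  m=-1: Y*=(0.122507, -0.328952)  Y=(0.063401, -0.036876)  product (-0.004363, -0.025373)
  m=+0: Y*=(0.882923, -0.000000)  Y=(-0.415249, 0.000000)  product (-0.366633, 0.000000)
  m=+1: Y*=(-0.122507, -0.328952)  Y=(-0.063401, -0.036876)  product (-0.004363, 0.025373)
  m=+2: Y*=(-0.049036, 0.042405)  Y=(0.194283, 0.341540)  product (-0.024010, -0.008509)
  m=+3: Y*=(0.006563, 0.003596)  Y=(-0.004275, 0.445161)  product (-0.001629, 0.002906)
  m=+4: Y*=(0.000085, -0.000583)  Y=(-0.130017, 0.218680)  product (0.000116, 0.000094)
  m=+5: Y*=(-0.000031, 0.000007)  Y=(-0.078226, 0.043510)  product (0.000002, -0.000002)
  m=+6: Y*=(0.000001, 0.000001)  Y=(-0.018397, -0.000353)  product (-0.000000, -0.000000)
Total Σ_m = (-0.426401, 0.000000). Multiply by 0.966644: (-0.412177, 0.000000). P_6(cos γ) = -0.412177

-0.412177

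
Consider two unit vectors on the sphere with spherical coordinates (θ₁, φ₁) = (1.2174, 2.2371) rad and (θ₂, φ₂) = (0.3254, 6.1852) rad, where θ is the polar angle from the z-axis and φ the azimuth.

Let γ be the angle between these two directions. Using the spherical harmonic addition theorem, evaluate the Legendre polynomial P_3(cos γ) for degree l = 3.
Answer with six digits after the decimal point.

Addition theorem: P_3(cos γ) = (4π/7) Σ_m Y*_{lm}(Ω₁) Y_{lm}(Ω₂), m = −3…3:
  [-3]  conj(Y_{3,-3})(Ω₁) = 0.31346 + 0.14304j ; Y_{3,-3}(Ω₂) = 0.01305 + 0.00395j ; Δ = 0.00352 + 0.00310j
  [-2]  conj(Y_{3,-2})(Ω₁) = -0.07346 - 0.30254j ; Y_{3,-2}(Ω₂) = 0.09707 + 0.01927j ; Δ = -0.00130 - 0.03078j
  [-1]  conj(Y_{3,-1})(Ω₁) = 0.07517 - 0.09561j ; Y_{3,-1}(Ω₂) = 0.35874 + 0.03526j ; Δ = 0.03034 - 0.03165j
  [+0]  conj(Y_{3,0})(Ω₁) = -0.31011 + 0.00000j ; Y_{3,0}(Ω₂) = 0.52650 + 0.00000j ; Δ = -0.16327 + 0.00000j
  [+1]  conj(Y_{3,1})(Ω₁) = -0.07517 - 0.09561j ; Y_{3,1}(Ω₂) = -0.35874 + 0.03526j ; Δ = 0.03034 + 0.03165j
  [+2]  conj(Y_{3,2})(Ω₁) = -0.07346 + 0.30254j ; Y_{3,2}(Ω₂) = 0.09707 - 0.01927j ; Δ = -0.00130 + 0.03078j
  [+3]  conj(Y_{3,3})(Ω₁) = -0.31346 + 0.14304j ; Y_{3,3}(Ω₂) = -0.01305 + 0.00395j ; Δ = 0.00352 - 0.00310j
Total Σ_m = -0.09814 - 0.00000j. Multiply by 1.795196: -0.17619 - 0.00000j. P_3(cos γ) = -0.176187

-0.176187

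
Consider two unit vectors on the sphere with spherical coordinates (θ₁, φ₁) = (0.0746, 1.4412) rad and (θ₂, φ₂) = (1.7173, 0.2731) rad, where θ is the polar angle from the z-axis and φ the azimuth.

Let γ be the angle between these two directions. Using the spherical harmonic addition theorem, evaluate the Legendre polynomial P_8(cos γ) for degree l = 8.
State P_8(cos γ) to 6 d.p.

0.149225

Expand P_8 via completeness: Σ_{m} conj(Y_{8,m}) at Ω₁ times Y_{8,m} at Ω₂ —
  [-8]  conj(Y_{8,-8})(Ω₁) = +0.000000-0.000000i ; Y_{8,-8}(Ω₂) = -0.272446-0.386506i ; Δ = -0.000000+0.000000i
  [-7]  conj(Y_{8,-7})(Ω₁) = -0.000000-0.000000i ; Y_{8,-7}(Ω₂) = +0.093318+0.263051i ; Δ = +0.000000-0.000000i
  [-6]  conj(Y_{8,-6})(Ω₁) = -0.000001+0.000001i ; Y_{8,-6}(Ω₂) = +0.016265+0.239516i ; Δ = -0.000000-0.000000i
  [-5]  conj(Y_{8,-5})(Ω₁) = +0.000013+0.000018i ; Y_{8,-5}(Ω₂) = +0.061460-0.295156i ; Δ = +0.000006-0.000003i
  [-4]  conj(Y_{8,-4})(Ω₁) = +0.000357-0.000204i ; Y_{8,-4}(Ω₂) = +0.070922-0.136764i ; Δ = -0.000003-0.000063i
  [-3]  conj(Y_{8,-3})(Ω₁) = -0.002148-0.005243i ; Y_{8,-3}(Ω₂) = -0.207652+0.222231i ; Δ = +0.001611+0.000611i
  [-2]  conj(Y_{8,-2})(Ω₁) = -0.053742+0.014250i ; Y_{8,-2}(Ω₂) = -0.097194+0.059083i ; Δ = +0.004381-0.004560i
  [-1]  conj(Y_{8,-1})(Ω₁) = +0.045252+0.347218i ; Y_{8,-1}(Ω₂) = +0.292112-0.081820i ; Δ = +0.041628+0.097724i
  [+0]  conj(Y_{8,0})(Ω₁) = +1.049454-0.000000i ; Y_{8,0}(Ω₂) = +0.101602+0.000000i ; Δ = +0.106627+0.000000i
  [+1]  conj(Y_{8,1})(Ω₁) = -0.045252+0.347218i ; Y_{8,1}(Ω₂) = -0.292112-0.081820i ; Δ = +0.041628-0.097724i
  [+2]  conj(Y_{8,2})(Ω₁) = -0.053742-0.014250i ; Y_{8,2}(Ω₂) = -0.097194-0.059083i ; Δ = +0.004381+0.004560i
  [+3]  conj(Y_{8,3})(Ω₁) = +0.002148-0.005243i ; Y_{8,3}(Ω₂) = +0.207652+0.222231i ; Δ = +0.001611-0.000611i
  [+4]  conj(Y_{8,4})(Ω₁) = +0.000357+0.000204i ; Y_{8,4}(Ω₂) = +0.070922+0.136764i ; Δ = -0.000003+0.000063i
  [+5]  conj(Y_{8,5})(Ω₁) = -0.000013+0.000018i ; Y_{8,5}(Ω₂) = -0.061460-0.295156i ; Δ = +0.000006+0.000003i
  [+6]  conj(Y_{8,6})(Ω₁) = -0.000001-0.000001i ; Y_{8,6}(Ω₂) = +0.016265-0.239516i ; Δ = -0.000000+0.000000i
  [+7]  conj(Y_{8,7})(Ω₁) = +0.000000-0.000000i ; Y_{8,7}(Ω₂) = -0.093318+0.263051i ; Δ = +0.000000+0.000000i
  [+8]  conj(Y_{8,8})(Ω₁) = +0.000000+0.000000i ; Y_{8,8}(Ω₂) = -0.272446+0.386506i ; Δ = -0.000000-0.000000i
Accumulated sum +0.201875+0.000000i; after 4π/(2l+1) scaling, +0.149225+0.000000i ⇒ P_8 = 0.149225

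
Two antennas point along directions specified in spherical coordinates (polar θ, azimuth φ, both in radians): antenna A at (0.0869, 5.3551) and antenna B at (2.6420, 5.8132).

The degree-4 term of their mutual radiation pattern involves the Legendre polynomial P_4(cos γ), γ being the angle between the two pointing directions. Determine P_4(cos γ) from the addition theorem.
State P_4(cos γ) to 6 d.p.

Addition theorem: P_4(cos γ) = (4π/9) Σ_m Y*_{lm}(Ω₁) Y_{lm}(Ω₂), m = −4…4:
  [-4]  conj(Y_{4,-4})(Ω₁) = (-0.000021, 0.000014) ; Y_{4,-4}(Ω₂) = (-0.007092, 0.022205) ; Δ = (-0.000000, -0.000001)
  [-3]  conj(Y_{4,-3})(Ω₁) = (-0.000764, -0.000285) ; Y_{4,-3}(Ω₂) = (-0.019346, -0.119241) ; Δ = (-0.000019, 0.000097)
  [-2]  conj(Y_{4,-2})(Ω₁) = (-0.004219, -0.014380) ; Y_{4,-2}(Ω₂) = (0.198948, 0.272390) ; Δ = (0.003078, -0.004010)
  [-1]  conj(Y_{4,-1})(Ω₁) = (0.096775, -0.129246) ; Y_{4,-1}(Ω₂) = (-0.424528, -0.215638) ; Δ = (-0.068954, 0.034000)
  [+0]  conj(Y_{4,0})(Ω₁) = (0.814621, -0.000000) ; Y_{4,0}(Ω₂) = (0.070169, 0.000000) ; Δ = (0.057161, 0.000000)
  [+1]  conj(Y_{4,1})(Ω₁) = (-0.096775, -0.129246) ; Y_{4,1}(Ω₂) = (0.424528, -0.215638) ; Δ = (-0.068954, -0.034000)
  [+2]  conj(Y_{4,2})(Ω₁) = (-0.004219, 0.014380) ; Y_{4,2}(Ω₂) = (0.198948, -0.272390) ; Δ = (0.003078, 0.004010)
  [+3]  conj(Y_{4,3})(Ω₁) = (0.000764, -0.000285) ; Y_{4,3}(Ω₂) = (0.019346, -0.119241) ; Δ = (-0.000019, -0.000097)
  [+4]  conj(Y_{4,4})(Ω₁) = (-0.000021, -0.000014) ; Y_{4,4}(Ω₂) = (-0.007092, -0.022205) ; Δ = (-0.000000, 0.000001)
Total Σ_m = (-0.074631, 0.000000). Multiply by 1.396263: (-0.104204, 0.000000). P_4(cos γ) = -0.104204

-0.104204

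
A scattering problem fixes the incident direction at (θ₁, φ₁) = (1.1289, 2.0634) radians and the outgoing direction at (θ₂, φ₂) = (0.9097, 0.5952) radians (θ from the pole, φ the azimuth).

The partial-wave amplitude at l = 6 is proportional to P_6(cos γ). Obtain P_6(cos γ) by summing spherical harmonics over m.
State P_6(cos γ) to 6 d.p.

0.197592

Expand P_6 via completeness: Σ_{m} conj(Y_{6,m}) at Ω₁ times Y_{6,m} at Ω₂ —
  [-6]  conj(Y_{6,-6})(Ω₁) = 0.25901 - 0.04873j ; Y_{6,-6}(Ω₂) = -0.10621 + 0.04866j ; Δ = -0.02514 + 0.01778j
  [-5]  conj(Y_{6,-5})(Ω₁) = -0.27111 - 0.33624j ; Y_{6,-5}(Ω₂) = -0.31049 - 0.05189j ; Δ = 0.06673 + 0.11847j
  [-4]  conj(Y_{6,-4})(Ω₁) = -0.09377 + 0.22203j ; Y_{6,-4}(Ω₂) = -0.31563 - 0.30047j ; Δ = 0.09631 - 0.04190j
  [-3]  conj(Y_{6,-3})(Ω₁) = -0.20246 + 0.01888j ; Y_{6,-3}(Ω₂) = -0.04807 - 0.22035j ; Δ = 0.01389 + 0.04370j
  [-2]  conj(Y_{6,-2})(Ω₁) = 0.17477 + 0.26353j ; Y_{6,-2}(Ω₂) = -0.08257 + 0.20648j ; Δ = -0.06884 + 0.01433j
  [-1]  conj(Y_{6,-1})(Ω₁) = -0.04648 + 0.08660j ; Y_{6,-1}(Ω₂) = -0.26776 + 0.18130j ; Δ = -0.00325 - 0.03161j
  [+0]  conj(Y_{6,0})(Ω₁) = 0.32294 + 0.00000j ; Y_{6,0}(Ω₂) = 0.13940 + 0.00000j ; Δ = 0.04502 + 0.00000j
  [+1]  conj(Y_{6,1})(Ω₁) = 0.04648 + 0.08660j ; Y_{6,1}(Ω₂) = 0.26776 + 0.18130j ; Δ = -0.00325 + 0.03161j
  [+2]  conj(Y_{6,2})(Ω₁) = 0.17477 - 0.26353j ; Y_{6,2}(Ω₂) = -0.08257 - 0.20648j ; Δ = -0.06884 - 0.01433j
  [+3]  conj(Y_{6,3})(Ω₁) = 0.20246 + 0.01888j ; Y_{6,3}(Ω₂) = 0.04807 - 0.22035j ; Δ = 0.01389 - 0.04370j
  [+4]  conj(Y_{6,4})(Ω₁) = -0.09377 - 0.22203j ; Y_{6,4}(Ω₂) = -0.31563 + 0.30047j ; Δ = 0.09631 + 0.04190j
  [+5]  conj(Y_{6,5})(Ω₁) = 0.27111 - 0.33624j ; Y_{6,5}(Ω₂) = 0.31049 - 0.05189j ; Δ = 0.06673 - 0.11847j
  [+6]  conj(Y_{6,6})(Ω₁) = 0.25901 + 0.04873j ; Y_{6,6}(Ω₂) = -0.10621 - 0.04866j ; Δ = -0.02514 - 0.01778j
Accumulated sum 0.20441 + 0.00000j; after 4π/(2l+1) scaling, 0.19759 + 0.00000j ⇒ P_6 = 0.197592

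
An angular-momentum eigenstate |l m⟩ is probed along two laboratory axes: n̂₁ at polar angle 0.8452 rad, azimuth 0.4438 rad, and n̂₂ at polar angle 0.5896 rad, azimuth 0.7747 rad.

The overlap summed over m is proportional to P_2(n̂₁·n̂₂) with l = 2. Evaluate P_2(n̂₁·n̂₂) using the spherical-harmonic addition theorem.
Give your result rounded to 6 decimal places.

0.839384

Summing Y*_{l m}(θ₁,φ₁)·Y_{l m}(θ₂,φ₂) over m ∈ [−2, 2]; prefactor 4π/(2·2+1) = 2.513274:
  m=-2: (0.136470, 0.167662) × (0.002555, -0.119396) = (0.020367, -0.015866)  (running Σ = (0.020367, -0.015866))
  m=-1: (0.346362, 0.164671) × (0.255147, -0.249746) = (0.129499, -0.044487)  (running Σ = (0.149866, -0.060353))
  m=0: (0.101248, -0.000000) × (0.338256, 0.000000) = (0.034248, 0.000000)  (running Σ = (0.184114, -0.060353))
  m=1: (-0.346362, 0.164671) × (-0.255147, -0.249746) = (0.129499, 0.044487)  (running Σ = (0.313613, -0.015866))
  m=2: (0.136470, -0.167662) × (0.002555, 0.119396) = (0.020367, 0.015866)  (running Σ = (0.333980, -0.000000))
Total Σ_m = (0.333980, -0.000000). Multiply by 2.513274: (0.839384, -0.000000). P_2(cos γ) = 0.839384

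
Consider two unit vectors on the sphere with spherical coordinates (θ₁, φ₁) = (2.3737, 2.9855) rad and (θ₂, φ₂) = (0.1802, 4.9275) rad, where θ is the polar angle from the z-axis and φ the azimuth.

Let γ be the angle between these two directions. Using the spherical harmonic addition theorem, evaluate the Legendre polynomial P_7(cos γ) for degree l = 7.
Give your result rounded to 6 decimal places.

0.046006

Expand P_7 via completeness: Σ_{m} conj(Y_{7,m}) at Ω₁ times Y_{7,m} at Ω₂ —
  [-7]  conj(Y_{7,-7})(Ω₁) = -0.017952+0.034640i ; Y_{7,-7}(Ω₂) = -0.000003-0.000000i ; Δ = +0.000000-0.000000i
  [-6]  conj(Y_{7,-6})(Ω₁) = -0.089588+0.121784i ; Y_{7,-6}(Ω₂) = -0.000017+0.000059i ; Δ = -0.000006-0.000007i
  [-5]  conj(Y_{7,-5})(Ω₁) = -0.241493+0.239122i ; Y_{7,-5}(Ω₂) = +0.000692+0.000374i ; Δ = -0.000256+0.000075i
  [-4]  conj(Y_{7,-4})(Ω₁) = -0.371687+0.267811i ; Y_{7,-4}(Ω₂) = +0.004655-0.005412i ; Δ = -0.000281+0.003258i
  [-3]  conj(Y_{7,-3})(Ω₁) = -0.236292+0.119517i ; Y_{7,-3}(Ω₂) = -0.027996-0.037187i ; Δ = +0.011060+0.005441i
  [-2]  conj(Y_{7,-2})(Ω₁) = +0.187534-0.060524i ; Y_{7,-2}(Ω₂) = -0.190962+0.087630i ; Δ = -0.030508+0.027991i
  [-1]  conj(Y_{7,-1})(Ω₁) = +0.361442-0.056881i ; Y_{7,-1}(Ω₂) = +0.124445+0.569563i ; Δ = +0.077377+0.198785i
  [+0]  conj(Y_{7,0})(Ω₁) = -0.092234-0.000000i ; Y_{7,0}(Ω₂) = +0.648967+0.000000i ; Δ = -0.059857-0.000000i
  [+1]  conj(Y_{7,1})(Ω₁) = -0.361442-0.056881i ; Y_{7,1}(Ω₂) = -0.124445+0.569563i ; Δ = +0.077377-0.198785i
  [+2]  conj(Y_{7,2})(Ω₁) = +0.187534+0.060524i ; Y_{7,2}(Ω₂) = -0.190962-0.087630i ; Δ = -0.030508-0.027991i
  [+3]  conj(Y_{7,3})(Ω₁) = +0.236292+0.119517i ; Y_{7,3}(Ω₂) = +0.027996-0.037187i ; Δ = +0.011060-0.005441i
  [+4]  conj(Y_{7,4})(Ω₁) = -0.371687-0.267811i ; Y_{7,4}(Ω₂) = +0.004655+0.005412i ; Δ = -0.000281-0.003258i
  [+5]  conj(Y_{7,5})(Ω₁) = +0.241493+0.239122i ; Y_{7,5}(Ω₂) = -0.000692+0.000374i ; Δ = -0.000256-0.000075i
  [+6]  conj(Y_{7,6})(Ω₁) = -0.089588-0.121784i ; Y_{7,6}(Ω₂) = -0.000017-0.000059i ; Δ = -0.000006+0.000007i
  [+7]  conj(Y_{7,7})(Ω₁) = +0.017952+0.034640i ; Y_{7,7}(Ω₂) = +0.000003-0.000000i ; Δ = +0.000000+0.000000i
Σ over m = +0.054915-0.000000i; ×(4π/15) → +0.046006-0.000000i. Real part: 0.046006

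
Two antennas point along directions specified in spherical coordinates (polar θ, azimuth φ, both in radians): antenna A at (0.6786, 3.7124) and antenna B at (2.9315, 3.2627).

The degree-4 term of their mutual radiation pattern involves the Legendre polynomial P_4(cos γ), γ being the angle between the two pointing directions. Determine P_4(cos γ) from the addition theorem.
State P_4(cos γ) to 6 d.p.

Summing Y*_{l m}(θ₁,φ₁)·Y_{l m}(θ₂,φ₂) over m ∈ [−4, 4]; prefactor 4π/(2·4+1) = 1.396263:
  term(m=-4) = -0.000013+0.000056i   from Y*(Ω₁)=-0.044908+0.051991i, Y(Ω₂)=+0.000741-0.000390i
  term(m=-3) = -0.000588-0.002610i   from Y*(Ω₁)=+0.034015-0.238570i, Y(Ω₂)=+0.010379-0.003946i
  term(m=-2) = +0.022028+0.027724i   from Y*(Ω₁)=+0.177813+0.388551i, Y(Ω₂)=+0.080449-0.019876i
  term(m=-1) = -0.092197-0.044502i   from Y*(Ω₁)=-0.241577-0.155119i, Y(Ω₂)=+0.353983-0.043081i
  term(m=+0) = -0.164737-0.000000i   from Y*(Ω₁)=-0.246151-0.000000i, Y(Ω₂)=+0.669250+0.000000i
  term(m=+1) = -0.092197+0.044502i   from Y*(Ω₁)=+0.241577-0.155119i, Y(Ω₂)=-0.353983-0.043081i
  term(m=+2) = +0.022028-0.027724i   from Y*(Ω₁)=+0.177813-0.388551i, Y(Ω₂)=+0.080449+0.019876i
  term(m=+3) = -0.000588+0.002610i   from Y*(Ω₁)=-0.034015-0.238570i, Y(Ω₂)=-0.010379-0.003946i
  term(m=+4) = -0.000013-0.000056i   from Y*(Ω₁)=-0.044908-0.051991i, Y(Ω₂)=+0.000741+0.000390i
Accumulated sum -0.306278+0.000000i; after 4π/(2l+1) scaling, -0.427645+0.000000i ⇒ P_4 = -0.427645

-0.427645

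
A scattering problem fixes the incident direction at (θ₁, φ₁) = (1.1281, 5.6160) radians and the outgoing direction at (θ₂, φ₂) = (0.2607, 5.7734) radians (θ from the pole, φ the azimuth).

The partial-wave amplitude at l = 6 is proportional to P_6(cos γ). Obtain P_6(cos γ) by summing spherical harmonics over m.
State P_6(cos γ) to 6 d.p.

Expand P_6 via completeness: Σ_{m} conj(Y_{6,m}) at Ω₁ times Y_{6,m} at Ω₂ —
  [-6]  conj(Y_{6,-6})(Ω₁) = (-0.171258, 0.199538) ; Y_{6,-6}(Ω₂) = (-0.000141, 0.000012) ; Δ = (0.000022, -0.000030)
  [-5]  conj(Y_{6,-5})(Ω₁) = (-0.423709, 0.083394) ; Y_{6,-5}(Ω₂) = (-0.001526, 0.001028) ; Δ = (0.000561, -0.000563)
  [-4]  conj(Y_{6,-4})(Ω₁) = (-0.215687, -0.110337) ; Y_{6,-4}(Ω₂) = (-0.006590, 0.013026) ; Δ = (0.002859, -0.002082)
  [-3]  conj(Y_{6,-3})(Ω₁) = (0.084367, 0.183589) ; Y_{6,-3}(Ω₂) = (0.003246, 0.078281) ; Δ = (-0.014098, 0.007200)
  [-2]  conj(Y_{6,-2})(Ω₁) = (-0.074239, 0.308131) ; Y_{6,-2}(Ω₂) = (0.146836, 0.238838) ; Δ = (-0.084494, 0.027514)
  [-1]  conj(Y_{6,-1})(Ω₁) = (0.075922, -0.059803) ; Y_{6,-1}(Ω₂) = (0.515291, 0.288087) ; Δ = (0.056350, -0.008944)
  [+0]  conj(Y_{6,0})(Ω₁) = (0.323450, -0.000000) ; Y_{6,0}(Ω₂) = (0.409328, 0.000000) ; Δ = (0.132397, 0.000000)
  [+1]  conj(Y_{6,1})(Ω₁) = (-0.075922, -0.059803) ; Y_{6,1}(Ω₂) = (-0.515291, 0.288087) ; Δ = (0.056350, 0.008944)
  [+2]  conj(Y_{6,2})(Ω₁) = (-0.074239, -0.308131) ; Y_{6,2}(Ω₂) = (0.146836, -0.238838) ; Δ = (-0.084494, -0.027514)
  [+3]  conj(Y_{6,3})(Ω₁) = (-0.084367, 0.183589) ; Y_{6,3}(Ω₂) = (-0.003246, 0.078281) ; Δ = (-0.014098, -0.007200)
  [+4]  conj(Y_{6,4})(Ω₁) = (-0.215687, 0.110337) ; Y_{6,4}(Ω₂) = (-0.006590, -0.013026) ; Δ = (0.002859, 0.002082)
  [+5]  conj(Y_{6,5})(Ω₁) = (0.423709, 0.083394) ; Y_{6,5}(Ω₂) = (0.001526, 0.001028) ; Δ = (0.000561, 0.000563)
  [+6]  conj(Y_{6,6})(Ω₁) = (-0.171258, -0.199538) ; Y_{6,6}(Ω₂) = (-0.000141, -0.000012) ; Δ = (0.000022, 0.000030)
Σ over m = (0.054796, -0.000000); ×(4π/13) → (0.052968, -0.000000). Real part: 0.052968

0.052968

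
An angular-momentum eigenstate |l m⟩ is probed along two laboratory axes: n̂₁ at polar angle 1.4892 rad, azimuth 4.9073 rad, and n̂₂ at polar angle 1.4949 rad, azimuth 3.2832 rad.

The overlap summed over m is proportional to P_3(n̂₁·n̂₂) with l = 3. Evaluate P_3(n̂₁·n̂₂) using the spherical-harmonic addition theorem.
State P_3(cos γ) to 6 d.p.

0.069897

Expand P_3 via completeness: Σ_{m} conj(Y_{3,m}) at Ω₁ times Y_{3,m} at Ω₂ —
  term(m=-3) = +0.027206-0.168680i   from Y*(Ω₁)=-0.228007+0.344445i, Y(Ω₂)=-0.376864+0.170482i
  term(m=-2) = -0.006339-0.000678i   from Y*(Ω₁)=-0.076537-0.031445i, Y(Ω₂)=+0.073976-0.021530i
  term(m=-1) = -0.005193+0.097327i   from Y*(Ω₁)=-0.060313+0.305509i, Y(Ω₂)=+0.309854-0.044173i
  term(m=+0) = +0.007587+0.000000i   from Y*(Ω₁)=-0.090238-0.000000i, Y(Ω₂)=-0.084073+0.000000i
  term(m=+1) = -0.005193-0.097327i   from Y*(Ω₁)=+0.060313+0.305509i, Y(Ω₂)=-0.309854-0.044173i
  term(m=+2) = -0.006339+0.000678i   from Y*(Ω₁)=-0.076537+0.031445i, Y(Ω₂)=+0.073976+0.021530i
  term(m=+3) = +0.027206+0.168680i   from Y*(Ω₁)=+0.228007+0.344445i, Y(Ω₂)=+0.376864+0.170482i
Total Σ_m = +0.038935+0.000000i. Multiply by 1.795196: +0.069897+0.000000i. P_3(cos γ) = 0.069897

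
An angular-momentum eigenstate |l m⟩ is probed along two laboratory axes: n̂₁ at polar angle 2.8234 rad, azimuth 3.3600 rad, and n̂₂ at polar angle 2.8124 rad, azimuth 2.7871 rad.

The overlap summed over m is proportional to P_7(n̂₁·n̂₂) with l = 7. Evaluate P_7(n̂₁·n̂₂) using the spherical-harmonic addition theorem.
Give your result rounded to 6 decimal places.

0.593619

Addition theorem: P_7(cos γ) = (4π/15) Σ_m Y*_{lm}(Ω₁) Y_{lm}(Ω₂), m = −7…7:
  term(m=-7) = -0.000000-0.000000i   from Y*(Ω₁)=-0.000006-0.000147i, Y(Ω₂)=+0.000146-0.000113i
  term(m=-6) = -0.000003-0.000001i   from Y*(Ω₁)=-0.000429-0.001610i, Y(Ω₂)=+0.001067-0.001716i
  term(m=-5) = -0.000156+0.000044i   from Y*(Ω₁)=-0.005435-0.010471i, Y(Ω₂)=+0.002762-0.013508i
  term(m=-4) = -0.002521+0.002870i   from Y*(Ω₁)=-0.037416-0.044678i, Y(Ω₂)=-0.009978-0.064781i
  term(m=-3) = -0.006540+0.043893i   from Y*(Ω₁)=-0.160729-0.123516i, Y(Ω₂)=-0.106361-0.191350i
  term(m=-2) = +0.092968+0.205419i   from Y*(Ω₁)=-0.423626-0.197789i, Y(Ω₂)=-0.366061-0.313994i
  term(m=-1) = +0.270719+0.174632i   from Y*(Ω₁)=-0.563842-0.125143i, Y(Ω₂)=-0.523107-0.193616i
  term(m=+0) = -0.000355-0.000000i   from Y*(Ω₁)=-0.009531-0.000000i, Y(Ω₂)=+0.037215+0.000000i
  term(m=+1) = +0.270719-0.174632i   from Y*(Ω₁)=+0.563842-0.125143i, Y(Ω₂)=+0.523107-0.193616i
  term(m=+2) = +0.092968-0.205419i   from Y*(Ω₁)=-0.423626+0.197789i, Y(Ω₂)=-0.366061+0.313994i
  term(m=+3) = -0.006540-0.043893i   from Y*(Ω₁)=+0.160729-0.123516i, Y(Ω₂)=+0.106361-0.191350i
  term(m=+4) = -0.002521-0.002870i   from Y*(Ω₁)=-0.037416+0.044678i, Y(Ω₂)=-0.009978+0.064781i
  term(m=+5) = -0.000156-0.000044i   from Y*(Ω₁)=+0.005435-0.010471i, Y(Ω₂)=-0.002762-0.013508i
  term(m=+6) = -0.000003+0.000001i   from Y*(Ω₁)=-0.000429+0.001610i, Y(Ω₂)=+0.001067+0.001716i
  term(m=+7) = -0.000000+0.000000i   from Y*(Ω₁)=+0.000006-0.000147i, Y(Ω₂)=-0.000146-0.000113i
Total Σ_m = +0.708580+0.000000i. Multiply by 0.837758: +0.593619+0.000000i. P_7(cos γ) = 0.593619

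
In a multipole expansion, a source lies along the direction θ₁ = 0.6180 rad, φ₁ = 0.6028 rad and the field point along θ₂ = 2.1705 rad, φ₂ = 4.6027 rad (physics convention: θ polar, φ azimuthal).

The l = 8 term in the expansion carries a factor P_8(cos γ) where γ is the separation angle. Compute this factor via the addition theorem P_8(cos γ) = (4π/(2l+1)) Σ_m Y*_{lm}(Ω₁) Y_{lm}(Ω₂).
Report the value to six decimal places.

Addition theorem: P_8(cos γ) = (4π/17) Σ_m Y*_{lm}(Ω₁) Y_{lm}(Ω₂), m = −8…8:
  m=-8: +0.000719-0.006507i × +0.071034+0.085493i = +0.000607-0.000401i  (running Σ = +0.000607-0.000401i)
  m=-7: -0.017427-0.032454i × -0.211135+0.218690i = +0.010777+0.003041i  (running Σ = +0.011384+0.002640i)
  m=-6: -0.113523-0.058411i × -0.356051-0.275270i = +0.024341+0.052047i  (running Σ = +0.035725+0.054687i)
  m=-5: -0.298951+0.038352i × +0.163103-0.266959i = -0.038521+0.086063i  (running Σ = -0.002796+0.140750i)
  m=-4: -0.352499+0.315707i × -0.097640-0.045819i = +0.048883-0.014675i  (running Σ = +0.046087+0.126076i)
  m=-3: -0.095773+0.395463i × +0.118729-0.347686i = +0.126126+0.080252i  (running Σ = +0.172213+0.206327i)
  m=-2: -0.010165-0.026586i × +0.080699+0.017993i = -0.000342-0.002328i  (running Σ = +0.171872+0.203999i)
  m=-1: -0.341231-0.234854i × +0.036094-0.327740i = -0.089288+0.103358i  (running Σ = +0.082584+0.307357i)
  m=0: -0.109279-0.000000i × +0.134659+0.000000i = -0.014715-0.000000i  (running Σ = +0.067868+0.307357i)
  m=1: +0.341231-0.234854i × -0.036094-0.327740i = -0.089288-0.103358i  (running Σ = -0.021419+0.203999i)
  m=2: -0.010165+0.026586i × +0.080699-0.017993i = -0.000342+0.002328i  (running Σ = -0.021761+0.206327i)
  m=3: +0.095773+0.395463i × -0.118729-0.347686i = +0.126126-0.080252i  (running Σ = +0.104365+0.126076i)
  m=4: -0.352499-0.315707i × -0.097640+0.045819i = +0.048883+0.014675i  (running Σ = +0.153248+0.140750i)
  m=5: +0.298951+0.038352i × -0.163103-0.266959i = -0.038521-0.086063i  (running Σ = +0.114727+0.054687i)
  m=6: -0.113523+0.058411i × -0.356051+0.275270i = +0.024341-0.052047i  (running Σ = +0.139068+0.002640i)
  m=7: +0.017427-0.032454i × +0.211135+0.218690i = +0.010777-0.003041i  (running Σ = +0.149845-0.000401i)
  m=8: +0.000719+0.006507i × +0.071034-0.085493i = +0.000607+0.000401i  (running Σ = +0.150452+0.000000i)
Accumulated sum +0.150452+0.000000i; after 4π/(2l+1) scaling, +0.111214+0.000000i ⇒ P_8 = 0.111214

0.111214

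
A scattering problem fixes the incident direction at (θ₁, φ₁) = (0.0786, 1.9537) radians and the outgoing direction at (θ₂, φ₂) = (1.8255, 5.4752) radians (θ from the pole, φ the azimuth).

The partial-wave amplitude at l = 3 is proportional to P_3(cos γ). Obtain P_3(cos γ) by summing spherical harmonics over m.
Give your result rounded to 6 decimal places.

0.399353

Summing Y*_{l m}(θ₁,φ₁)·Y_{l m}(θ₂,φ₂) over m ∈ [−3, 3]; prefactor 4π/(2·3+1) = 1.795196:
  m=-3: (0.000184, -0.000083) × (-0.284870, 0.248661) = (-0.000032, 0.000069)  (running Σ = (-0.000032, 0.000069))
  m=-2: (-0.004528, -0.004354) × (0.010890, -0.240905) = (-0.001098, 0.001043)  (running Σ = (-0.001130, 0.001113))
  m=-1: (-0.037631, 0.093427) × (-0.147506, -0.154325) = (0.019969, -0.007974)  (running Σ = (0.018839, -0.006861))
  m=0: (0.732580, -0.000000) × (0.252230, 0.000000) = (0.184779, 0.000000)  (running Σ = (0.203618, -0.006861))
  m=1: (0.037631, 0.093427) × (0.147506, -0.154325) = (0.019969, 0.007974)  (running Σ = (0.223586, 0.001113))
  m=2: (-0.004528, 0.004354) × (0.010890, 0.240905) = (-0.001098, -0.001043)  (running Σ = (0.222488, 0.000069))
  m=3: (-0.000184, -0.000083) × (0.284870, 0.248661) = (-0.000032, -0.000069)  (running Σ = (0.222456, 0.000000))
Σ over m = (0.222456, 0.000000); ×(4π/7) → (0.399353, 0.000000). Real part: 0.399353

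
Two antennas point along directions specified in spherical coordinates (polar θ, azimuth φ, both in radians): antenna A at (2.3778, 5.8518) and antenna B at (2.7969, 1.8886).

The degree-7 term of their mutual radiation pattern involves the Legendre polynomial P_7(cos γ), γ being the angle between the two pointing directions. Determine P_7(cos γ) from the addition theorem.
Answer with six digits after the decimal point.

Summing Y*_{l m}(θ₁,φ₁)·Y_{l m}(θ₂,φ₂) over m ∈ [−7, 7]; prefactor 4π/(2·7+1) = 0.837758:
  term(m=-7) = (-0.000008, 0.000005)   from Y*(Ω₁)=(-0.037587, -0.004605), Y(Ω₂)=(0.000200, -0.000153)
  term(m=-6) = (0.000084, -0.000379)   from Y*(Ω₁)=(0.125876, 0.077745), Y(Ω₂)=(-0.000864, -0.002475)
  term(m=-5) = (0.003243, 0.004697)   from Y*(Ω₁)=(-0.185731, -0.279730), Y(Ω₂)=(-0.016996, 0.000310)
  term(m=-4) = (-0.034799, -0.005076)   from Y*(Ω₁)=(0.070685, 0.453133), Y(Ω₂)=(-0.022630, 0.073266)
  term(m=-3) = (0.051706, -0.041537)   from Y*(Ω₁)=(0.074787, -0.263409), Y(Ω₂)=(0.197501, 0.140220)
  term(m=-2) = (0.006794, -0.093657)   from Y*(Ω₁)=(0.122010, -0.142518), Y(Ω₂)=(0.402776, -0.297144)
  term(m=-1) = (0.132533, 0.142496)   from Y*(Ω₁)=(-0.336209, 0.154757), Y(Ω₂)=(-0.164299, -0.499459)
  term(m=+0) = (-0.008103, -0.000000)   from Y*(Ω₁)=(-0.080943, -0.000000), Y(Ω₂)=(0.100103, 0.000000)
  term(m=+1) = (0.132533, -0.142496)   from Y*(Ω₁)=(0.336209, 0.154757), Y(Ω₂)=(0.164299, -0.499459)
  term(m=+2) = (0.006794, 0.093657)   from Y*(Ω₁)=(0.122010, 0.142518), Y(Ω₂)=(0.402776, 0.297144)
  term(m=+3) = (0.051706, 0.041537)   from Y*(Ω₁)=(-0.074787, -0.263409), Y(Ω₂)=(-0.197501, 0.140220)
  term(m=+4) = (-0.034799, 0.005076)   from Y*(Ω₁)=(0.070685, -0.453133), Y(Ω₂)=(-0.022630, -0.073266)
  term(m=+5) = (0.003243, -0.004697)   from Y*(Ω₁)=(0.185731, -0.279730), Y(Ω₂)=(0.016996, 0.000310)
  term(m=+6) = (0.000084, 0.000379)   from Y*(Ω₁)=(0.125876, -0.077745), Y(Ω₂)=(-0.000864, 0.002475)
  term(m=+7) = (-0.000008, -0.000005)   from Y*(Ω₁)=(0.037587, -0.004605), Y(Ω₂)=(-0.000200, -0.000153)
Total Σ_m = (0.311003, -0.000000). Multiply by 0.837758: (0.260545, -0.000000). P_7(cos γ) = 0.260545

0.260545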